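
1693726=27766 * 61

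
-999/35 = -28 - 19/35≈-28.54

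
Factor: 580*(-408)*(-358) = 2^6*3^1*5^1*17^1*29^1*179^1 = 84717120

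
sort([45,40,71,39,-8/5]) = [-8/5,39,40,45,71]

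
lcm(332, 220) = 18260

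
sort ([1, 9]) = [1, 9]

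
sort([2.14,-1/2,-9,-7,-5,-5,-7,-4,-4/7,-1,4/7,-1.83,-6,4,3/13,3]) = [-9,-7,-7,-6,-5,-5,-4,-1.83,-1,-4/7,-1/2,3/13,4/7,2.14,3,4]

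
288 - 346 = -58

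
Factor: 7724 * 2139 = 2^2 * 3^1 * 23^1 * 31^1 * 1931^1 = 16521636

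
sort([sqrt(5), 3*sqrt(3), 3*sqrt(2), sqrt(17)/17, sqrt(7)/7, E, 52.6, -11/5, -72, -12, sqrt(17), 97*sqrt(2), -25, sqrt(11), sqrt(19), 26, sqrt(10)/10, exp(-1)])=[-72, -25, -12, -11/5, sqrt(17)/17, sqrt(10)/10, exp(-1), sqrt(7)/7, sqrt(5), E, sqrt(11), sqrt(17), 3*sqrt(2), sqrt(19), 3*sqrt(3), 26, 52.6, 97*sqrt(2)]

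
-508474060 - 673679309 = -1182153369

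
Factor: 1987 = 1987^1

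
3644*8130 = 29625720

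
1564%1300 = 264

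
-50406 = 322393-372799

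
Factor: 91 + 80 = 3^2*19^1 = 171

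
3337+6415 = 9752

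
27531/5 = 5506 + 1/5 = 5506.20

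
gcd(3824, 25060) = 4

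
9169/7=1309+6/7 ≈ 1309.86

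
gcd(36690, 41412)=6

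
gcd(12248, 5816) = 8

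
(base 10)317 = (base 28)b9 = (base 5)2232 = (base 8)475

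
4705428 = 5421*868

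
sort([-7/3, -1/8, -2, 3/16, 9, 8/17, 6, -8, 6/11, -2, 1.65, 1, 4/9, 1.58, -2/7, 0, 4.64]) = [-8, -7/3, -2, -2, -2/7, -1/8, 0, 3/16, 4/9, 8/17, 6/11, 1, 1.58, 1.65, 4.64, 6, 9]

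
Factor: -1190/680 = -1*2^(-2)*7^1 = -7/4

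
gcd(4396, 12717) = 157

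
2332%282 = 76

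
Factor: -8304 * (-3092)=2^6 * 3^1 * 173^1 * 773^1=25675968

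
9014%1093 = 270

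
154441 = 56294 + 98147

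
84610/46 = 42305/23 ≈ 1839.35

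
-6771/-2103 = 3 + 154/701 ≈ 3.22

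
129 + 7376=7505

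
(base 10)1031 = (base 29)16g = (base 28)18n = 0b10000000111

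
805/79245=161/15849 ≈ 0.0102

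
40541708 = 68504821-27963113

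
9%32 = 9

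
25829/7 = 3689 + 6/7 ≈ 3689.86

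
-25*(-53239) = 1330975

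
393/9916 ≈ 0.0396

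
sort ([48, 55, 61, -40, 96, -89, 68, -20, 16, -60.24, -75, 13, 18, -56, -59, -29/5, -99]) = [-99, -89, -75, -60.24, -59, -56, -40, -20, -29/5, 13, 16, 18, 48, 55, 61, 68, 96]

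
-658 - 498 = -1156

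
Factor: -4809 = -1 * 3^1 * 7^1 * 229^1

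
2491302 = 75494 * 33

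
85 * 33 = 2805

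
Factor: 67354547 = 13^1*293^1*17683^1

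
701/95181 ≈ 0.00736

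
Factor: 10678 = 2^1*19^1*281^1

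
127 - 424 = -297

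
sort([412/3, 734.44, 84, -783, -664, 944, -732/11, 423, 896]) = [-783, -664, -732/11, 84, 412/3, 423, 734.44, 896, 944]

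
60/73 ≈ 0.822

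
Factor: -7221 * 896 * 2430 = -1 * 2^8 * 3^6 * 5^1 * 7^1 * 29^1 * 83^1 = -15722138880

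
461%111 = 17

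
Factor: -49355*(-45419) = 5^1*11^1*4129^1*9871^1 = 2241654745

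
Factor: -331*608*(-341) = 2^5*11^1*19^1*31^1*331^1 = 68625568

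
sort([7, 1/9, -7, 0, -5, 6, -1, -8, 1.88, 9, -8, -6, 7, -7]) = [-8, -8, -7, -7, -6, -5, -1, 0, 1/9, 1.88, 6, 7, 7, 9]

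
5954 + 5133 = 11087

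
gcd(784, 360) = 8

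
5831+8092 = 13923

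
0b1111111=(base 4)1333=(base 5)1002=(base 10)127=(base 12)a7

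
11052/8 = 1381 + 1/2 = 1381.50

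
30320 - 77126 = -46806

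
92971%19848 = 13579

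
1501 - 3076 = -1575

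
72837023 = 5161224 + 67675799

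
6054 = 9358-3304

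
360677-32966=327711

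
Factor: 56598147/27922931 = 3^2*23^1*71^1*751^(-1)*3851^1*37181^(-1)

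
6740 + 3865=10605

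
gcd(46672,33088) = 16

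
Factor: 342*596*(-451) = -1*2^3*3^2*11^1*19^1*41^1*149^1 = -91928232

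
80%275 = 80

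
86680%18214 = 13824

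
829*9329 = 7733741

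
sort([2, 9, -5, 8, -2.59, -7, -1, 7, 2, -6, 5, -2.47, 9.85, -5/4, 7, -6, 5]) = [-7, -6, -6, -5, -2.59, -2.47, -5/4, -1, 2, 2, 5, 5, 7, 7, 8, 9, 9.85]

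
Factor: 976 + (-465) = 7^1*73^1 = 511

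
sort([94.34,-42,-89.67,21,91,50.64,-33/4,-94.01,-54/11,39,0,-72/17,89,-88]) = [-94.01,-89.67,-88,-42,-33/4,-54/11,-72/17,0,21,39,50.64,89,91,94.34]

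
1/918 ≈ 0.00109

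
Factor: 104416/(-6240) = -1*3^(-1)*5^(-1)*251^1 = -251/15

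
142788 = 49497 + 93291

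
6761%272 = 233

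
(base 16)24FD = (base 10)9469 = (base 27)CQJ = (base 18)1B41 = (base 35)7PJ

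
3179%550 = 429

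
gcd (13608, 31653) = 9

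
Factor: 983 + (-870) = 113^1 = 113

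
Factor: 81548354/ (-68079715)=-1*2^1*5^ (-1)*11^ (-1)*17^1*1237813^ (-1)*2398481^1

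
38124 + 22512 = 60636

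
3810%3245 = 565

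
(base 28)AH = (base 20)EH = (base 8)451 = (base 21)E3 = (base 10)297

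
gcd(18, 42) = 6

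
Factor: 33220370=2^1*5^1*29^1*114553^1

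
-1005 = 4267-5272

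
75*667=50025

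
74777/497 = 150+227/497 ≈ 150.46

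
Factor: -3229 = -1 * 3229^1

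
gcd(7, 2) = 1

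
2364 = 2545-181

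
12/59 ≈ 0.203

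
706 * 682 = 481492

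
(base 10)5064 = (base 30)5io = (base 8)11710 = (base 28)6co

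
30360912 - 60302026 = -29941114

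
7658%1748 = 666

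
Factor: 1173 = 3^1 * 17^1 * 23^1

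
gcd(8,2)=2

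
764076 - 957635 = -193559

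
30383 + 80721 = 111104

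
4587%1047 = 399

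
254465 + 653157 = 907622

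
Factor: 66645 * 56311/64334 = 2^(-1) * 3^2 * 5^1 * 19^(-1) * 1481^1 * 1693^(-1) * 56311^1 = 3752846595/64334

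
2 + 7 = 9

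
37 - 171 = -134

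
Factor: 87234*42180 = 2^3*3^2*5^1*7^1*19^1*31^1*37^1*67^1 = 3679530120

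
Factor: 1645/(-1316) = -1 * 2^(-2) * 5^1 = -5/4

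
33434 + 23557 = 56991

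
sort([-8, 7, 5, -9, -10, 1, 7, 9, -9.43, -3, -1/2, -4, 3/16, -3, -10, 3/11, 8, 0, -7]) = [-10, -10, -9.43, -9, -8, -7, -4, -3, -3, -1/2, 0, 3/16, 3/11, 1, 5, 7, 7, 8, 9]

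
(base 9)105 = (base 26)38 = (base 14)62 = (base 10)86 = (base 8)126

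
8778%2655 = 813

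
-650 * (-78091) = 50759150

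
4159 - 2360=1799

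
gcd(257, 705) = 1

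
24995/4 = 6248 + 3/4 = 6248.75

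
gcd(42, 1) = 1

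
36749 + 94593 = 131342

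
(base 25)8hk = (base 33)500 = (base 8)12505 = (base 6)41113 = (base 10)5445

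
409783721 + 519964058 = 929747779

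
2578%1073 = 432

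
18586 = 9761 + 8825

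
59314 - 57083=2231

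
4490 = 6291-1801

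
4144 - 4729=-585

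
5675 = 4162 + 1513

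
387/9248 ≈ 0.0418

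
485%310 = 175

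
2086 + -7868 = -5782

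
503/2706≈0.186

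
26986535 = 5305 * 5087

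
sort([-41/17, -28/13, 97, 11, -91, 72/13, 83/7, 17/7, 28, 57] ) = [-91, -41/17, -28/13, 17/7, 72/13, 11, 83/7, 28, 57, 97] 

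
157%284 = 157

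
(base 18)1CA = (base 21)154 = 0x226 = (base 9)671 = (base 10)550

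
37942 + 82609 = 120551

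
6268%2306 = 1656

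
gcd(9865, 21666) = 1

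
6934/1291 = 5+479/1291 ≈ 5.37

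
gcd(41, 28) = 1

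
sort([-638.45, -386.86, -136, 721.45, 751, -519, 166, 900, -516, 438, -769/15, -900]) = [-900, -638.45, -519, -516, -386.86, -136, -769/15, 166, 438, 721.45, 751, 900]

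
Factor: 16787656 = 2^3 * 383^1 * 5479^1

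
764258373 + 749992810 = 1514251183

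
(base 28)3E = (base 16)62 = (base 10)98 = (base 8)142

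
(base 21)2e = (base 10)56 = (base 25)26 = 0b111000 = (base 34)1m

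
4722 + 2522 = 7244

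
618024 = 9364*66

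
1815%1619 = 196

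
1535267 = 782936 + 752331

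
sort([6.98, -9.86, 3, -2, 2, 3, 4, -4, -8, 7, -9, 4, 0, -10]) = [-10, -9.86, -9, -8, -4, -2, 0, 2, 3, 3, 4, 4, 6.98, 7]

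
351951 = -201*(-1751)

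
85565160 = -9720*(-8803)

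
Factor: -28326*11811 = -1*2^1*3^2*31^1*127^1*4721^1 = -334558386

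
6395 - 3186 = 3209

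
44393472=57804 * 768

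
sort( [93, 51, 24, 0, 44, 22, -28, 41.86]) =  [-28, 0, 22, 24, 41.86, 44, 51, 93]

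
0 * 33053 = 0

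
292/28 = 10 + 3/7 ≈ 10.43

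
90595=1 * 90595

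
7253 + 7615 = 14868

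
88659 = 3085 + 85574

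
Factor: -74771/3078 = -1 * 2^(-1) * 3^(-4) * 19^(-1) * 74771^1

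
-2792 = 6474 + -9266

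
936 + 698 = 1634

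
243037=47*5171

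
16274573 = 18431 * 883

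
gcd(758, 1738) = 2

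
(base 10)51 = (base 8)63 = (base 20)2b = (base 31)1k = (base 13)3c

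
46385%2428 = 253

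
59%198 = 59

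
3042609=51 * 59659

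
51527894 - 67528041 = -16000147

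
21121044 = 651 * 32444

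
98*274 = 26852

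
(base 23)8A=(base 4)3002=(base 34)5O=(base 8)302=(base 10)194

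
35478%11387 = 1317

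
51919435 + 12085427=64004862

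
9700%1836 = 520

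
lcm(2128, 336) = 6384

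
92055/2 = 46027 + 1/2 = 46027.50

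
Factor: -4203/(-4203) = 1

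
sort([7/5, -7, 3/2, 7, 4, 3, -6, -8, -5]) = [-8, -7, -6, -5, 7/5, 3/2, 3, 4, 7]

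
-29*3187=-92423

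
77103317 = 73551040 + 3552277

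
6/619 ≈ 0.00969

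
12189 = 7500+4689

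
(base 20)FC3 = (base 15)1CB3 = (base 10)6243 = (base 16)1863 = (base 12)3743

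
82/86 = 41/43 ≈ 0.953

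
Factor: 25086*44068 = 2^3*3^1*23^1*37^1*113^1*479^1 = 1105489848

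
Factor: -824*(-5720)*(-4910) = -1*2^7*5^2*11^1*13^1*103^1*491^1 = -23142204800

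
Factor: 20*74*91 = 2^3*5^1*7^1*13^1*37^1 = 134680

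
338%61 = 33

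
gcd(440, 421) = 1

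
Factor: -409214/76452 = -1*2^(-1)*3^(-1)*13^1*23^(-1)*277^(-1)*15739^1 = -204607/38226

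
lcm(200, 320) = 1600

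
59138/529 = 111+419/529 ≈ 111.79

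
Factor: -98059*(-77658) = 2^1*3^1*7^1*13^1*19^1*43^2*397^1 = 7615065822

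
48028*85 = 4082380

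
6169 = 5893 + 276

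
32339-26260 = 6079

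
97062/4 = 24265+1/2 = 24265.50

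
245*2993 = 733285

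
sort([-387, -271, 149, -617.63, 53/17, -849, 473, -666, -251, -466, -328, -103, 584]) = [-849, -666, -617.63, -466, -387, -328, -271, -251, -103, 53/17, 149, 473, 584]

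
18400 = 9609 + 8791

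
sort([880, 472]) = [472, 880]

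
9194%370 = 314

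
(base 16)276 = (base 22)16e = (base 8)1166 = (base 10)630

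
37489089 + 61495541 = 98984630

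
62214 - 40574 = 21640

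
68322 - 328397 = -260075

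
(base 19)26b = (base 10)847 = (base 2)1101001111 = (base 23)1dj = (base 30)s7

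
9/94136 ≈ 0.0000956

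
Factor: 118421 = 79^1*1499^1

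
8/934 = 4/467 ≈ 0.00857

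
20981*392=8224552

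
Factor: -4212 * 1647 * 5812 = -1 * 2^4 * 3^7 * 13^1 * 61^1 * 1453^1 = -40318797168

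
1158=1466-308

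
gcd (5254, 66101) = 71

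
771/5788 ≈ 0.133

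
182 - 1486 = -1304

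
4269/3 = 1423 = 1423.00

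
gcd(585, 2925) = 585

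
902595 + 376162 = 1278757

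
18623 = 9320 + 9303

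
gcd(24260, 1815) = 5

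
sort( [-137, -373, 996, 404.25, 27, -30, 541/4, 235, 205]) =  [-373, -137, -30, 27, 541/4, 205, 235, 404.25, 996]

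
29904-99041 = -69137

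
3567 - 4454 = -887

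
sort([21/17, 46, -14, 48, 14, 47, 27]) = [-14, 21/17, 14, 27, 46, 47, 48]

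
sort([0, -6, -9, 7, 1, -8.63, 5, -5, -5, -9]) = [-9, -9, -8.63, -6, -5, -5, 0, 1, 5, 7]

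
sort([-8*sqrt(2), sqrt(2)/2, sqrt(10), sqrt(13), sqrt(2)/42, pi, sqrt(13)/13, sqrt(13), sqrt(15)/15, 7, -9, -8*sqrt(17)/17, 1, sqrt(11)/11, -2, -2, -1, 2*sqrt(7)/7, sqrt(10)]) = [-8*sqrt(2), -9, -2, -2, -8*sqrt(17)/17, -1, sqrt(2)/42, sqrt(15)/15, sqrt(13)/13, sqrt(11)/11, sqrt(2)/2, 2*sqrt(7)/7, 1, pi, sqrt(10), sqrt(10), sqrt(13), sqrt(13), 7]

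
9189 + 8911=18100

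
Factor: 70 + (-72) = -1*2^1 = -2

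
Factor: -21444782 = -1*2^1*577^1*18583^1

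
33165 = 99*335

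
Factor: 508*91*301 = 2^2*7^2*13^1*43^1*127^1 = 13914628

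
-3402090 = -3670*927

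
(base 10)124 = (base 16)7c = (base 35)3j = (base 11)103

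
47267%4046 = 2761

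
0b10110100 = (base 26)6o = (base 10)180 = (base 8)264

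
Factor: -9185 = -1*5^1*11^1*167^1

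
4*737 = 2948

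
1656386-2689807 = -1033421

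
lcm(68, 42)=1428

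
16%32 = 16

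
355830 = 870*409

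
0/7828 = 0 = 0.00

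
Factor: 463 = 463^1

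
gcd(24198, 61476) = 654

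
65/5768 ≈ 0.0113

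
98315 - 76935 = 21380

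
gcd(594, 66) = 66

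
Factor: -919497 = -1 * 3^1 * 53^1 * 5783^1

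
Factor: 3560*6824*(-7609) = -1*2^6*5^1*7^1*89^1*853^1*1087^1 = -184848784960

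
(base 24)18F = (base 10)783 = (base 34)N1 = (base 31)P8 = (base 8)1417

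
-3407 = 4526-7933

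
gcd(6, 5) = 1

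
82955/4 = 20738 + 3/4 = 20738.75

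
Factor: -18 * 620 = -1 * 2^3 * 3^2 * 5^1 * 31^1 = -11160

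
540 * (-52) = -28080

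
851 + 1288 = 2139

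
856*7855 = 6723880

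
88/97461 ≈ 0.000903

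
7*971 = 6797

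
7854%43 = 28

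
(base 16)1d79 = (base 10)7545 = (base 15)2380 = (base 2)1110101111001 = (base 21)h26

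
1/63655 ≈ 0.0000157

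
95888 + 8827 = 104715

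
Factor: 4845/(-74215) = -1 * 3^1 * 17^1 * 19^1 * 14843^(-1) = -969/14843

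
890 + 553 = 1443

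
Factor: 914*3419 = 2^1*13^1*263^1*457^1 = 3124966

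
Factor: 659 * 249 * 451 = 3^1 * 11^1 * 41^1 * 83^1 * 659^1 = 74005041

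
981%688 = 293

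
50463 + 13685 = 64148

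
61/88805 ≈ 0.000687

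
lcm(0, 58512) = 0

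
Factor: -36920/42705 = -1*2^3*3^(-2)*71^1*73^(-1) = -568/657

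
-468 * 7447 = -3485196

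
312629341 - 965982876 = -653353535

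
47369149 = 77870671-30501522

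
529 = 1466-937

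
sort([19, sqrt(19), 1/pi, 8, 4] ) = [1/pi, 4, sqrt(19), 8, 19] 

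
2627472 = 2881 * 912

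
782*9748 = 7622936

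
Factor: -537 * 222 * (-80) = 2^5 * 3^2 * 5^1 * 37^1 * 179^1 = 9537120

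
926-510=416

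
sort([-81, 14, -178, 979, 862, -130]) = [-178, -130, -81, 14, 862, 979]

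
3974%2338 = 1636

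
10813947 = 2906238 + 7907709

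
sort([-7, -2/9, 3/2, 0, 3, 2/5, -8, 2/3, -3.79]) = [-8, -7, -3.79, -2/9, 0, 2/5, 2/3, 3/2, 3]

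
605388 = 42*14414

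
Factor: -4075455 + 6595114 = 2519659^1 = 2519659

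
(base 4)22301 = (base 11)577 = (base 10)689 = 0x2b1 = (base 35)jo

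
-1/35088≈-0.0000285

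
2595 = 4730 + -2135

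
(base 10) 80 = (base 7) 143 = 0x50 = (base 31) 2i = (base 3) 2222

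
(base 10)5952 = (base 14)2252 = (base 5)142302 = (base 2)1011101000000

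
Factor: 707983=707983^1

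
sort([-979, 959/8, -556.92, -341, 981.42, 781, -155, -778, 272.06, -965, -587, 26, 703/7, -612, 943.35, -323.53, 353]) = [-979, -965, -778, -612, -587, -556.92, -341, -323.53, -155, 26, 703/7, 959/8, 272.06, 353, 781, 943.35, 981.42]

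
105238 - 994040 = -888802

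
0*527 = 0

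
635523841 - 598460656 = 37063185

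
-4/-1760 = 1/440 ≈ 0.00227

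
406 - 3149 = -2743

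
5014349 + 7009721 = 12024070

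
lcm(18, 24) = 72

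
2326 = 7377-5051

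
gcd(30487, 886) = 1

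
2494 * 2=4988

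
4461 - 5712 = -1251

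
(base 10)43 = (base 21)21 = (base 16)2b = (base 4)223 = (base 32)1b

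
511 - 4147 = -3636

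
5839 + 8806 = 14645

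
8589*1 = 8589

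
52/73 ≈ 0.712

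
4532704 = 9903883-5371179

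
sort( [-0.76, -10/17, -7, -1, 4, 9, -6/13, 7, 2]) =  [-7, -1, -0.76, -10/17, -6/13, 2, 4, 7, 9]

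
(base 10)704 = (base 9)862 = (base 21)1cb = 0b1011000000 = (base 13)422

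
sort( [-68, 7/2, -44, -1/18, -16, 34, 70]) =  [-68, -44, -16, -1/18, 7/2, 34, 70]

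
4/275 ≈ 0.0145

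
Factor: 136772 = 2^2*31^1*1103^1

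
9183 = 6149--3034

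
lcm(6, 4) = 12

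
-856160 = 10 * (-85616) 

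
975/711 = 1+88/237≈1.37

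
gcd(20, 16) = 4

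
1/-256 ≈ -0.00391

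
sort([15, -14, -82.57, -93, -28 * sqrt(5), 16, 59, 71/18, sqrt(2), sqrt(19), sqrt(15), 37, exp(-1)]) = [-93, -82.57, -28 * sqrt(5), -14, exp(-1), sqrt(2), sqrt(15), 71/18, sqrt(19), 15, 16, 37, 59]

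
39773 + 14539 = 54312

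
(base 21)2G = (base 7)112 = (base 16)3A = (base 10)58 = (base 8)72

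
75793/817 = 92+629/817≈92.77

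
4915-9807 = -4892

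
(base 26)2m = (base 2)1001010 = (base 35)24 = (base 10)74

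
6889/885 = 7 + 694/885 ≈ 7.78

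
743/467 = 1 + 276/467 ≈ 1.59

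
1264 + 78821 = 80085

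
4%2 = 0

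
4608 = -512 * (-9)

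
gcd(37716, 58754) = 2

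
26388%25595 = 793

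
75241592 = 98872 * 761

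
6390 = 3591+2799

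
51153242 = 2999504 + 48153738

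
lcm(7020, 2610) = 203580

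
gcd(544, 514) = 2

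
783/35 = 22 + 13/35 ≈ 22.37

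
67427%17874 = 13805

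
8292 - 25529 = -17237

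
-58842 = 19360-78202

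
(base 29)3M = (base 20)59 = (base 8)155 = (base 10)109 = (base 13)85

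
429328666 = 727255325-297926659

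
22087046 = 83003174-60916128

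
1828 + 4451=6279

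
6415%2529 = 1357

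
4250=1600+2650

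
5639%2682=275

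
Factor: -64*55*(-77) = 2^6*5^1*7^1*11^2 = 271040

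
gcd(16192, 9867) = 253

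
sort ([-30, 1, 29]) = [-30, 1, 29]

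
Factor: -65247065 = -1 * 5^1 * 13^1 * 283^1 * 3547^1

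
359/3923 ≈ 0.0915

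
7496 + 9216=16712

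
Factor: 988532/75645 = 2^2 * 3^(-2) * 5^(-1) * 19^1 * 41^(-2) * 13007^1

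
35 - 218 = -183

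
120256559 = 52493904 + 67762655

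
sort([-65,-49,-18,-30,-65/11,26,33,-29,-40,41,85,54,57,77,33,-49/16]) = [-65,-49,-40,-30,-29,-18,-65/11,-49/16,26,33,33,41,54,57,77,85]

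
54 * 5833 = 314982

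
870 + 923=1793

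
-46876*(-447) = 20953572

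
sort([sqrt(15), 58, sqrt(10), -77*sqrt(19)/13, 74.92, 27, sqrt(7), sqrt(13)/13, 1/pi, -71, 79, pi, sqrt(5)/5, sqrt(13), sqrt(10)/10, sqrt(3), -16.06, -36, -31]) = [-71, -36, -31, -77*sqrt(19)/13, -16.06, sqrt(13)/13, sqrt(10)/10, 1/pi, sqrt(5)/5, sqrt(3), sqrt(7), pi, sqrt(10), sqrt(13), sqrt(15), 27, 58, 74.92, 79]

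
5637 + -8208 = -2571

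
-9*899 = -8091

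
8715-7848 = 867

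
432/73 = 5+67/73 ≈ 5.92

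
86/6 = 43/3 ≈ 14.33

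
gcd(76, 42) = 2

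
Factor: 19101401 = 11^1*29^1*59879^1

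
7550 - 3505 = 4045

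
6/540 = 1/90 ≈ 0.0111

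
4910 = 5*982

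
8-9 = -1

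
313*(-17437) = -5457781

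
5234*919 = 4810046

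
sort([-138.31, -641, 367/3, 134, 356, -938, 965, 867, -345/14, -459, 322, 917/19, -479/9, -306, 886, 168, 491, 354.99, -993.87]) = [-993.87, -938, -641, -459, -306, -138.31, -479/9, -345/14, 917/19, 367/3, 134, 168, 322, 354.99, 356, 491, 867, 886, 965]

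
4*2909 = 11636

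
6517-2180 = 4337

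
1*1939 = 1939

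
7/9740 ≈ 0.000719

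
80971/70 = 1156 + 51/70 ≈ 1156.73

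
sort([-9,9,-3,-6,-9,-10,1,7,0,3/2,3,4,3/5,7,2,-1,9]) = [-10,-9,-9,-6,-3,-1,0,3/5,1,3/2,2,3,4,7,7,9,9]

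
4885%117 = 88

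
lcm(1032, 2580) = 5160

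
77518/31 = 2500 + 18/31≈2500.58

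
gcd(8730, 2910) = 2910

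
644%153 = 32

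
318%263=55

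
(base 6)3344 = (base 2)1100010000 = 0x310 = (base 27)121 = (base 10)784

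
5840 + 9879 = 15719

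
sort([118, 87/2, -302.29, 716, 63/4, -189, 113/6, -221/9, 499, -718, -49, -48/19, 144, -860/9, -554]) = [-718, -554, -302.29, -189, -860/9, -49, -221/9, -48/19, 63/4, 113/6, 87/2, 118, 144, 499, 716]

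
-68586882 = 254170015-322756897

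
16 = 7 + 9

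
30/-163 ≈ -0.184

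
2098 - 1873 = 225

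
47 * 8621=405187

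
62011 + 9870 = 71881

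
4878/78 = 62 + 7/13 ≈ 62.54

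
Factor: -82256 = -1*2^4*53^1*97^1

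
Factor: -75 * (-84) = 2^2 * 3^2 * 5^2 * 7^1 = 6300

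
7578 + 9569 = 17147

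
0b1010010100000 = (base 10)5280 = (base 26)7l2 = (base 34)4ja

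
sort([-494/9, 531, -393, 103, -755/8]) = [-393, -755/8, -494/9, 103, 531]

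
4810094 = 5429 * 886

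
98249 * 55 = 5403695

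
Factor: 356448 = 2^5*3^1*47^1*79^1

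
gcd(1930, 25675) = 5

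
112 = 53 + 59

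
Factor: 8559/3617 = 3^3*317^1*3617^(-1)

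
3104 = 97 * 32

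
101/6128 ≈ 0.0165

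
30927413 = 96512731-65585318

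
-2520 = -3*840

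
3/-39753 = -1/13251 ≈ -0.0000755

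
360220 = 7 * 51460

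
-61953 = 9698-71651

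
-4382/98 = -44 - 5/7 ≈ -44.71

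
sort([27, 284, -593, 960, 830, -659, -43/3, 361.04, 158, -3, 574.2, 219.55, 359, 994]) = [-659, -593, -43/3, -3, 27, 158, 219.55, 284, 359, 361.04, 574.2, 830, 960, 994]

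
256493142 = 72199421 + 184293721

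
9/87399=1/9711 ≈ 0.000103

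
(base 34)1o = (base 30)1s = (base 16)3a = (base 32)1q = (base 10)58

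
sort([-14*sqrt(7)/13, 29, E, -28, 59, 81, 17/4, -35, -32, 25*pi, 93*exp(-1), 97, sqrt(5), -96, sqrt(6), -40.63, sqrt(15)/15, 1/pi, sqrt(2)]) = [-96, -40.63, -35, -32, -28, -14*sqrt(7)/13, sqrt(15)/15, 1/pi, sqrt(2), sqrt(5), sqrt(6), E, 17/4, 29, 93*exp(-1), 59, 25*pi, 81, 97]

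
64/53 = 1 + 11/53 ≈ 1.21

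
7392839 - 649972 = 6742867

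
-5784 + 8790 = 3006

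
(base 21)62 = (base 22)5i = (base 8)200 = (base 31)44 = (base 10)128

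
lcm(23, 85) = 1955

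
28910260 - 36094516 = -7184256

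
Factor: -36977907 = -1 * 3^1 * 17^1 * 725057^1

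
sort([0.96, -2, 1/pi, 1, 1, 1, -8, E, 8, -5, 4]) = [-8, -5, -2, 1/pi, 0.96, 1, 1, 1, E, 4, 8]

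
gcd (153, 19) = 1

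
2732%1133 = 466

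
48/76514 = 24/38257 ≈ 0.000627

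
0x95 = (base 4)2111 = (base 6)405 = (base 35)49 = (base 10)149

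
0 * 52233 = 0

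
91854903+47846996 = 139701899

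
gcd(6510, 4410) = 210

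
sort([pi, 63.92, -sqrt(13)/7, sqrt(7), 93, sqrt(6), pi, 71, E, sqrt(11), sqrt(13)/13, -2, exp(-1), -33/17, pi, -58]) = [-58, -2, -33/17, -sqrt(13)/7, sqrt(13)/13, exp(-1), sqrt(6), sqrt(7), E, pi, pi, pi, sqrt(11), 63.92, 71, 93]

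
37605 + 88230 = 125835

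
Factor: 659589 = 3^1*7^3*641^1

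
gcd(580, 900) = 20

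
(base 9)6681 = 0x1345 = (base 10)4933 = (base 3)20202201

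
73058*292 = 21332936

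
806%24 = 14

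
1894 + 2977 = 4871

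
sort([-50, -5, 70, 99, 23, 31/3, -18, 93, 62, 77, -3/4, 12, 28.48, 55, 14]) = [-50, -18, -5, -3/4, 31/3, 12, 14, 23, 28.48, 55, 62, 70, 77, 93, 99]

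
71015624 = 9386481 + 61629143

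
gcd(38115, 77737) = 11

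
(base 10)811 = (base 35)n6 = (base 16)32b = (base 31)q5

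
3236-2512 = 724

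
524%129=8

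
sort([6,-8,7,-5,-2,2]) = [-8,-5,-2,2,6,7]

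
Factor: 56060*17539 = 2^2*5^1*2803^1*17539^1 = 983236340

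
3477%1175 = 1127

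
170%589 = 170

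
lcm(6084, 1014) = 6084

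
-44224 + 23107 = -21117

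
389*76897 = 29912933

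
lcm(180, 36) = 180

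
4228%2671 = 1557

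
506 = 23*22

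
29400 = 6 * 4900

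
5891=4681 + 1210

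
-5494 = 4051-9545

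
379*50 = 18950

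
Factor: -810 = -1*2^1*3^4*5^1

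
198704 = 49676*4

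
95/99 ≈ 0.960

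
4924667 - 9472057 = -4547390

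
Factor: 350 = 2^1*5^2*7^1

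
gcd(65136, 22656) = 2832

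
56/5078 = 28/2539 ≈ 0.0110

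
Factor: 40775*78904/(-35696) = -1*2^(-1)*5^2*7^2*23^(-1)*97^(-1)*233^1*1409^1 = -402163825/4462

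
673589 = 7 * 96227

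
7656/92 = 1914/23 ≈ 83.22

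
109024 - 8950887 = -8841863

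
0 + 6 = 6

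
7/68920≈0.000102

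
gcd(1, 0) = 1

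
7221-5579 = 1642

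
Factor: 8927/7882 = 2^(-1) * 7^(-1) * 79^1 * 113^1 * 563^(-1)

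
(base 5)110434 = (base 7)14165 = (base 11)29a8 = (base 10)3869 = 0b111100011101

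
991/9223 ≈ 0.107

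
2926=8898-5972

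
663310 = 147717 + 515593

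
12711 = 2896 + 9815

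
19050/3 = 6350 = 6350.00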